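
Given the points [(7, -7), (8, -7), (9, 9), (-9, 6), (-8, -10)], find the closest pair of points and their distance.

Computing all pairwise distances among 5 points:

d((7, -7), (8, -7)) = 1.0 <-- minimum
d((7, -7), (9, 9)) = 16.1245
d((7, -7), (-9, 6)) = 20.6155
d((7, -7), (-8, -10)) = 15.2971
d((8, -7), (9, 9)) = 16.0312
d((8, -7), (-9, 6)) = 21.4009
d((8, -7), (-8, -10)) = 16.2788
d((9, 9), (-9, 6)) = 18.2483
d((9, 9), (-8, -10)) = 25.4951
d((-9, 6), (-8, -10)) = 16.0312

Closest pair: (7, -7) and (8, -7) with distance 1.0

The closest pair is (7, -7) and (8, -7) with Euclidean distance 1.0. For 5 points, brute-force pairwise comparison is shown above. For large n, the divide-and-conquer algorithm (sort by x, recurse on halves, check the dividing strip) achieves O(n log n).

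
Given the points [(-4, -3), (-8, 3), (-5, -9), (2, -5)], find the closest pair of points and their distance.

Computing all pairwise distances among 4 points:

d((-4, -3), (-8, 3)) = 7.2111
d((-4, -3), (-5, -9)) = 6.0828 <-- minimum
d((-4, -3), (2, -5)) = 6.3246
d((-8, 3), (-5, -9)) = 12.3693
d((-8, 3), (2, -5)) = 12.8062
d((-5, -9), (2, -5)) = 8.0623

Closest pair: (-4, -3) and (-5, -9) with distance 6.0828

The closest pair is (-4, -3) and (-5, -9) with Euclidean distance 6.0828. For 4 points, brute-force pairwise comparison is shown above. For large n, the divide-and-conquer algorithm (sort by x, recurse on halves, check the dividing strip) achieves O(n log n).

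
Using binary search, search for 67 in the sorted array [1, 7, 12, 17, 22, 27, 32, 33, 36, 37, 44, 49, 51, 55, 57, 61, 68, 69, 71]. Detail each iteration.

Binary search for 67 in [1, 7, 12, 17, 22, 27, 32, 33, 36, 37, 44, 49, 51, 55, 57, 61, 68, 69, 71]:

lo=0, hi=18, mid=9, arr[mid]=37 -> 37 < 67, search right half
lo=10, hi=18, mid=14, arr[mid]=57 -> 57 < 67, search right half
lo=15, hi=18, mid=16, arr[mid]=68 -> 68 > 67, search left half
lo=15, hi=15, mid=15, arr[mid]=61 -> 61 < 67, search right half
lo=16 > hi=15, target 67 not found

Binary search determines that 67 is not in the array after 4 comparisons. The search space was exhausted without finding the target.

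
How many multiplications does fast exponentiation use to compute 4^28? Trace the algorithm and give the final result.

Computing 4^28 by squaring (build up from 4^1; each line after the first costs one multiplication):

4^1 = 4
4^2 = (4^1)^2 = 4^2 = 16
4^3 = 4 * 4^2 = 4 * 16 = 64
4^6 = (4^3)^2 = 64^2 = 4096
4^7 = 4 * 4^6 = 4 * 4096 = 16384
4^14 = (4^7)^2 = 16384^2 = 268435456
4^28 = (4^14)^2 = 268435456^2 = 72057594037927936

Result: 72057594037927936
Multiplications needed: 6 (6 lines after 4^1)

4^28 = 72057594037927936. Using exponentiation by squaring, this requires 6 multiplications. The key idea: if the exponent is even, square the half-power; if odd, multiply by the base once.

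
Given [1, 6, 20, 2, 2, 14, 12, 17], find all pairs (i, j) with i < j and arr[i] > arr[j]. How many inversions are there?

Finding inversions in [1, 6, 20, 2, 2, 14, 12, 17]:

(1, 3): arr[1]=6 > arr[3]=2
(1, 4): arr[1]=6 > arr[4]=2
(2, 3): arr[2]=20 > arr[3]=2
(2, 4): arr[2]=20 > arr[4]=2
(2, 5): arr[2]=20 > arr[5]=14
(2, 6): arr[2]=20 > arr[6]=12
(2, 7): arr[2]=20 > arr[7]=17
(5, 6): arr[5]=14 > arr[6]=12

Total inversions: 8

The array has 8 inversion(s): (1,3), (1,4), (2,3), (2,4), (2,5), (2,6), (2,7), (5,6). Each pair (i,j) satisfies i < j and arr[i] > arr[j].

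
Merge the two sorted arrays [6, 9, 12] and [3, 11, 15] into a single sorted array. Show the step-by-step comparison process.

Merging process:

Compare 6 vs 3: take 3 from right. Merged: [3]
Compare 6 vs 11: take 6 from left. Merged: [3, 6]
Compare 9 vs 11: take 9 from left. Merged: [3, 6, 9]
Compare 12 vs 11: take 11 from right. Merged: [3, 6, 9, 11]
Compare 12 vs 15: take 12 from left. Merged: [3, 6, 9, 11, 12]
Append remaining from right: [15]. Merged: [3, 6, 9, 11, 12, 15]

Final merged array: [3, 6, 9, 11, 12, 15]
Total comparisons: 5

The merged array is [3, 6, 9, 11, 12, 15], requiring 5 comparisons. The merge step runs in O(n) time where n is the total number of elements.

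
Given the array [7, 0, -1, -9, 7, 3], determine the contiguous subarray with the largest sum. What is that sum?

Using Kadane's algorithm on [7, 0, -1, -9, 7, 3]:

Scanning through the array:
Position 1 (value 0): max_ending_here = 7, max_so_far = 7
Position 2 (value -1): max_ending_here = 6, max_so_far = 7
Position 3 (value -9): max_ending_here = -3, max_so_far = 7
Position 4 (value 7): max_ending_here = 7, max_so_far = 7
Position 5 (value 3): max_ending_here = 10, max_so_far = 10

Maximum subarray: [7, 3]
Maximum sum: 10

The maximum subarray is [7, 3] with sum 10. This subarray runs from index 4 to index 5.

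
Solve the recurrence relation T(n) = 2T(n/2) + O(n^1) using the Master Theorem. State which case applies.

Master Theorem for T(n) = 2T(n/2) + O(n^1):

a = 2, b = 2, c = 1
log_b(a) = log_2(2) = 1.0000

Case 2: c = 1 = log_2(2) = 1.0000
T(n) = O(n^1 log n) = O(n log n)

For T(n) = 2T(n/2) + O(n^1): log_2(2) = 1.0000. This is Case 2 of the Master Theorem (c = log_b(a), equal work at all levels), giving O(n log n).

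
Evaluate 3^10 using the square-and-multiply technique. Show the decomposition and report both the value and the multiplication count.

Computing 3^10 by squaring (build up from 3^1; each line after the first costs one multiplication):

3^1 = 3
3^2 = (3^1)^2 = 3^2 = 9
3^4 = (3^2)^2 = 9^2 = 81
3^5 = 3 * 3^4 = 3 * 81 = 243
3^10 = (3^5)^2 = 243^2 = 59049

Result: 59049
Multiplications needed: 4 (4 lines after 3^1)

3^10 = 59049. Using exponentiation by squaring, this requires 4 multiplications. The key idea: if the exponent is even, square the half-power; if odd, multiply by the base once.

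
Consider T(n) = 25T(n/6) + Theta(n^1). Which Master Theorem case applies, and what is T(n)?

Master Theorem for T(n) = 25T(n/6) + O(n^1):

a = 25, b = 6, c = 1
log_b(a) = log_6(25) = 1.7965

Case 1: c = 1 < log_6(25) = 1.7965
T(n) = O(n^(log_6 25))

For T(n) = 25T(n/6) + O(n^1): log_6(25) = 1.7965. This is Case 1 of the Master Theorem (c < log_b(a), work dominated by leaves), giving O(n^(log_6 25)).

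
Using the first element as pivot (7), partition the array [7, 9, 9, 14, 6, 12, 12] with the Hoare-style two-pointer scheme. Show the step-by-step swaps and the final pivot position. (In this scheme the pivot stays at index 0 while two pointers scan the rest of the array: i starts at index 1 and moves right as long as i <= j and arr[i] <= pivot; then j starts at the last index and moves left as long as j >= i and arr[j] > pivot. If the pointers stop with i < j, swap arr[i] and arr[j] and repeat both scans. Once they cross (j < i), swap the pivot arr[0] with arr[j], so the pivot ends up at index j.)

Hoare-style two-pointer partition with pivot = 7:

Initial array: [7, 9, 9, 14, 6, 12, 12]

Pointers start at i = 1, j = 6.
i stops at index 1 (arr[1]=9 > 7), j stops at index 4 (arr[4]=6 <= 7): swap arr[1] and arr[4], array becomes [7, 6, 9, 14, 9, 12, 12]
i ends at 2, j ends at 1: the pointers have crossed (j < i), so scanning stops.

Swap pivot arr[0] with arr[1] to place pivot at position 1: [6, 7, 9, 14, 9, 12, 12]
Pivot position: 1

After partitioning with pivot 7, the array becomes [6, 7, 9, 14, 9, 12, 12]. The pivot is placed at index 1. All elements to the left of the pivot are <= 7, and all elements to the right are > 7.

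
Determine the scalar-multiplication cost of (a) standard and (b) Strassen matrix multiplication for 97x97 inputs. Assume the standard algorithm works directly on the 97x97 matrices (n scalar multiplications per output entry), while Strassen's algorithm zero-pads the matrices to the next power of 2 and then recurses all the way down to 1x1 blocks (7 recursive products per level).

Matrix multiplication for 97x97 matrices:

Strassen's algorithm requires power-of-2 dimensions. Pad 97x97 to 128x128 (next power of 2).

Standard algorithm: 97^3 = 912673 multiplications
Strassen's algorithm: 7^(log2(128)) = 7^7 = 823543 multiplications
Savings: 912673 - 823543 = 89130 multiplications

Standard: 912673 multiplications (97^3). Strassen: 823543 multiplications (7^7, after padding to 128x128). Strassen reduces 8 recursive multiplications to 7 at each level.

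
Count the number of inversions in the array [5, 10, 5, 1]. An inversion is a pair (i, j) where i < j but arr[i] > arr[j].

Finding inversions in [5, 10, 5, 1]:

(0, 3): arr[0]=5 > arr[3]=1
(1, 2): arr[1]=10 > arr[2]=5
(1, 3): arr[1]=10 > arr[3]=1
(2, 3): arr[2]=5 > arr[3]=1

Total inversions: 4

The array has 4 inversion(s): (0,3), (1,2), (1,3), (2,3). Each pair (i,j) satisfies i < j and arr[i] > arr[j].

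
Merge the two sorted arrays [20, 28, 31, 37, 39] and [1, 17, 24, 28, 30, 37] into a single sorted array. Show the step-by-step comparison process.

Merging process:

Compare 20 vs 1: take 1 from right. Merged: [1]
Compare 20 vs 17: take 17 from right. Merged: [1, 17]
Compare 20 vs 24: take 20 from left. Merged: [1, 17, 20]
Compare 28 vs 24: take 24 from right. Merged: [1, 17, 20, 24]
Compare 28 vs 28: take 28 from left. Merged: [1, 17, 20, 24, 28]
Compare 31 vs 28: take 28 from right. Merged: [1, 17, 20, 24, 28, 28]
Compare 31 vs 30: take 30 from right. Merged: [1, 17, 20, 24, 28, 28, 30]
Compare 31 vs 37: take 31 from left. Merged: [1, 17, 20, 24, 28, 28, 30, 31]
Compare 37 vs 37: take 37 from left. Merged: [1, 17, 20, 24, 28, 28, 30, 31, 37]
Compare 39 vs 37: take 37 from right. Merged: [1, 17, 20, 24, 28, 28, 30, 31, 37, 37]
Append remaining from left: [39]. Merged: [1, 17, 20, 24, 28, 28, 30, 31, 37, 37, 39]

Final merged array: [1, 17, 20, 24, 28, 28, 30, 31, 37, 37, 39]
Total comparisons: 10

The merged array is [1, 17, 20, 24, 28, 28, 30, 31, 37, 37, 39], requiring 10 comparisons. The merge step runs in O(n) time where n is the total number of elements.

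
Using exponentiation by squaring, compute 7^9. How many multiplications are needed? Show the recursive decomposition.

Computing 7^9 by squaring (build up from 7^1; each line after the first costs one multiplication):

7^1 = 7
7^2 = (7^1)^2 = 7^2 = 49
7^4 = (7^2)^2 = 49^2 = 2401
7^8 = (7^4)^2 = 2401^2 = 5764801
7^9 = 7 * 7^8 = 7 * 5764801 = 40353607

Result: 40353607
Multiplications needed: 4 (4 lines after 7^1)

7^9 = 40353607. Using exponentiation by squaring, this requires 4 multiplications. The key idea: if the exponent is even, square the half-power; if odd, multiply by the base once.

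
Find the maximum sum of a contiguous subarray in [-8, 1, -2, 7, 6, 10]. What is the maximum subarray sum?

Using Kadane's algorithm on [-8, 1, -2, 7, 6, 10]:

Scanning through the array:
Position 1 (value 1): max_ending_here = 1, max_so_far = 1
Position 2 (value -2): max_ending_here = -1, max_so_far = 1
Position 3 (value 7): max_ending_here = 7, max_so_far = 7
Position 4 (value 6): max_ending_here = 13, max_so_far = 13
Position 5 (value 10): max_ending_here = 23, max_so_far = 23

Maximum subarray: [7, 6, 10]
Maximum sum: 23

The maximum subarray is [7, 6, 10] with sum 23. This subarray runs from index 3 to index 5.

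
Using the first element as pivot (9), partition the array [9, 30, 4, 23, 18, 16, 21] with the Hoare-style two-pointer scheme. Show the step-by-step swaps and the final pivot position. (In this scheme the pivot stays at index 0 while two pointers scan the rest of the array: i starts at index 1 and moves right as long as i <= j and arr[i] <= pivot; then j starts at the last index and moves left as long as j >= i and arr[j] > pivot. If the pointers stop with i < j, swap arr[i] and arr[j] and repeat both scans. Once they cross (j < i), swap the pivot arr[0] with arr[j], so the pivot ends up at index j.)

Hoare-style two-pointer partition with pivot = 9:

Initial array: [9, 30, 4, 23, 18, 16, 21]

Pointers start at i = 1, j = 6.
i stops at index 1 (arr[1]=30 > 9), j stops at index 2 (arr[2]=4 <= 9): swap arr[1] and arr[2], array becomes [9, 4, 30, 23, 18, 16, 21]
i ends at 2, j ends at 1: the pointers have crossed (j < i), so scanning stops.

Swap pivot arr[0] with arr[1] to place pivot at position 1: [4, 9, 30, 23, 18, 16, 21]
Pivot position: 1

After partitioning with pivot 9, the array becomes [4, 9, 30, 23, 18, 16, 21]. The pivot is placed at index 1. All elements to the left of the pivot are <= 9, and all elements to the right are > 9.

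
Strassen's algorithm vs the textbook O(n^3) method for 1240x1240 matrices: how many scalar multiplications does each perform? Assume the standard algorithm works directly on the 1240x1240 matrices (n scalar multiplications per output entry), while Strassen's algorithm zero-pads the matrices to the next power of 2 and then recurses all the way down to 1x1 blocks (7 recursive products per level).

Matrix multiplication for 1240x1240 matrices:

Strassen's algorithm requires power-of-2 dimensions. Pad 1240x1240 to 2048x2048 (next power of 2).

Standard algorithm: 1240^3 = 1906624000 multiplications
Strassen's algorithm: 7^(log2(2048)) = 7^11 = 1977326743 multiplications
Difference: 1906624000 - 1977326743 = -70702743 (Strassen uses MORE here due to padding overhead — for small or just-over-power-of-2 n, padding can outweigh the per-level savings)

Standard: 1906624000 multiplications (1240^3). Strassen: 1977326743 multiplications (7^11, after padding to 2048x2048). Strassen reduces 8 recursive multiplications to 7 at each level.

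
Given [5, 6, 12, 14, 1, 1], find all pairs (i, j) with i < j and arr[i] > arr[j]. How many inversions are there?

Finding inversions in [5, 6, 12, 14, 1, 1]:

(0, 4): arr[0]=5 > arr[4]=1
(0, 5): arr[0]=5 > arr[5]=1
(1, 4): arr[1]=6 > arr[4]=1
(1, 5): arr[1]=6 > arr[5]=1
(2, 4): arr[2]=12 > arr[4]=1
(2, 5): arr[2]=12 > arr[5]=1
(3, 4): arr[3]=14 > arr[4]=1
(3, 5): arr[3]=14 > arr[5]=1

Total inversions: 8

The array has 8 inversion(s): (0,4), (0,5), (1,4), (1,5), (2,4), (2,5), (3,4), (3,5). Each pair (i,j) satisfies i < j and arr[i] > arr[j].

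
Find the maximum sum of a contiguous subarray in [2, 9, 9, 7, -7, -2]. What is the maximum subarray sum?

Using Kadane's algorithm on [2, 9, 9, 7, -7, -2]:

Scanning through the array:
Position 1 (value 9): max_ending_here = 11, max_so_far = 11
Position 2 (value 9): max_ending_here = 20, max_so_far = 20
Position 3 (value 7): max_ending_here = 27, max_so_far = 27
Position 4 (value -7): max_ending_here = 20, max_so_far = 27
Position 5 (value -2): max_ending_here = 18, max_so_far = 27

Maximum subarray: [2, 9, 9, 7]
Maximum sum: 27

The maximum subarray is [2, 9, 9, 7] with sum 27. This subarray runs from index 0 to index 3.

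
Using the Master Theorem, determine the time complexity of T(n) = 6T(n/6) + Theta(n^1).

Master Theorem for T(n) = 6T(n/6) + O(n^1):

a = 6, b = 6, c = 1
log_b(a) = log_6(6) = 1.0000

Case 2: c = 1 = log_6(6) = 1.0000
T(n) = O(n^1 log n) = O(n log n)

For T(n) = 6T(n/6) + O(n^1): log_6(6) = 1.0000. This is Case 2 of the Master Theorem (c = log_b(a), equal work at all levels), giving O(n log n).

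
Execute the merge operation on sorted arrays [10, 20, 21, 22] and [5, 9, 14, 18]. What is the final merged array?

Merging process:

Compare 10 vs 5: take 5 from right. Merged: [5]
Compare 10 vs 9: take 9 from right. Merged: [5, 9]
Compare 10 vs 14: take 10 from left. Merged: [5, 9, 10]
Compare 20 vs 14: take 14 from right. Merged: [5, 9, 10, 14]
Compare 20 vs 18: take 18 from right. Merged: [5, 9, 10, 14, 18]
Append remaining from left: [20, 21, 22]. Merged: [5, 9, 10, 14, 18, 20, 21, 22]

Final merged array: [5, 9, 10, 14, 18, 20, 21, 22]
Total comparisons: 5

The merged array is [5, 9, 10, 14, 18, 20, 21, 22], requiring 5 comparisons. The merge step runs in O(n) time where n is the total number of elements.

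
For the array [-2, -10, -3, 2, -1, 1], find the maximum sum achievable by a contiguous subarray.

Using Kadane's algorithm on [-2, -10, -3, 2, -1, 1]:

Scanning through the array:
Position 1 (value -10): max_ending_here = -10, max_so_far = -2
Position 2 (value -3): max_ending_here = -3, max_so_far = -2
Position 3 (value 2): max_ending_here = 2, max_so_far = 2
Position 4 (value -1): max_ending_here = 1, max_so_far = 2
Position 5 (value 1): max_ending_here = 2, max_so_far = 2

Maximum subarray: [2]
Maximum sum: 2

The maximum subarray is [2] with sum 2. This subarray runs from index 3 to index 3.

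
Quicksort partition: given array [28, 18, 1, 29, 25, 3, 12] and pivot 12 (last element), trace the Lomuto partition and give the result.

Lomuto partition with pivot = 12:

Initial array: [28, 18, 1, 29, 25, 3, 12]

arr[0]=28 > 12: no swap
arr[1]=18 > 12: no swap
arr[2]=1 <= 12: swap with position 0, array becomes [1, 18, 28, 29, 25, 3, 12]
arr[3]=29 > 12: no swap
arr[4]=25 > 12: no swap
arr[5]=3 <= 12: swap with position 1, array becomes [1, 3, 28, 29, 25, 18, 12]

Place pivot at position 2: [1, 3, 12, 29, 25, 18, 28]
Pivot position: 2

After partitioning with pivot 12, the array becomes [1, 3, 12, 29, 25, 18, 28]. The pivot is placed at index 2. All elements to the left of the pivot are <= 12, and all elements to the right are > 12.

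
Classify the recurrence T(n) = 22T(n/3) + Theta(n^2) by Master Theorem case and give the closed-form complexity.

Master Theorem for T(n) = 22T(n/3) + O(n^2):

a = 22, b = 3, c = 2
log_b(a) = log_3(22) = 2.8136

Case 1: c = 2 < log_3(22) = 2.8136
T(n) = O(n^(log_3 22))

For T(n) = 22T(n/3) + O(n^2): log_3(22) = 2.8136. This is Case 1 of the Master Theorem (c < log_b(a), work dominated by leaves), giving O(n^(log_3 22)).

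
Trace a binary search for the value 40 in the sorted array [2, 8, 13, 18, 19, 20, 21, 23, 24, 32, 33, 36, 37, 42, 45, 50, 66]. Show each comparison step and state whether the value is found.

Binary search for 40 in [2, 8, 13, 18, 19, 20, 21, 23, 24, 32, 33, 36, 37, 42, 45, 50, 66]:

lo=0, hi=16, mid=8, arr[mid]=24 -> 24 < 40, search right half
lo=9, hi=16, mid=12, arr[mid]=37 -> 37 < 40, search right half
lo=13, hi=16, mid=14, arr[mid]=45 -> 45 > 40, search left half
lo=13, hi=13, mid=13, arr[mid]=42 -> 42 > 40, search left half
lo=13 > hi=12, target 40 not found

Binary search determines that 40 is not in the array after 4 comparisons. The search space was exhausted without finding the target.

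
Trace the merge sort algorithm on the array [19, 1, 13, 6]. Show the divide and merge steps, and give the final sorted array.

Merge sort trace:

Split: [19, 1, 13, 6] -> [19, 1] and [13, 6]
  Split: [19, 1] -> [19] and [1]
  Merge: [19] + [1] -> [1, 19]
  Split: [13, 6] -> [13] and [6]
  Merge: [13] + [6] -> [6, 13]
Merge: [1, 19] + [6, 13] -> [1, 6, 13, 19]

Final sorted array: [1, 6, 13, 19]

The merge sort proceeds by recursively splitting the array and merging sorted halves.
After all merges, the sorted array is [1, 6, 13, 19].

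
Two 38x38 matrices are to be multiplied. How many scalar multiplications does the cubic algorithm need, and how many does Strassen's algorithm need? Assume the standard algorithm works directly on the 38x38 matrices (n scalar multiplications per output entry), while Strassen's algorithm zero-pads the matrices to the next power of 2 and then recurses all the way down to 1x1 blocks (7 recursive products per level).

Matrix multiplication for 38x38 matrices:

Strassen's algorithm requires power-of-2 dimensions. Pad 38x38 to 64x64 (next power of 2).

Standard algorithm: 38^3 = 54872 multiplications
Strassen's algorithm: 7^(log2(64)) = 7^6 = 117649 multiplications
Difference: 54872 - 117649 = -62777 (Strassen uses MORE here due to padding overhead — for small or just-over-power-of-2 n, padding can outweigh the per-level savings)

Standard: 54872 multiplications (38^3). Strassen: 117649 multiplications (7^6, after padding to 64x64). Strassen reduces 8 recursive multiplications to 7 at each level.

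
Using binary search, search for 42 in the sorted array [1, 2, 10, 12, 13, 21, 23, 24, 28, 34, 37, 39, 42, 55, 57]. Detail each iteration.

Binary search for 42 in [1, 2, 10, 12, 13, 21, 23, 24, 28, 34, 37, 39, 42, 55, 57]:

lo=0, hi=14, mid=7, arr[mid]=24 -> 24 < 42, search right half
lo=8, hi=14, mid=11, arr[mid]=39 -> 39 < 42, search right half
lo=12, hi=14, mid=13, arr[mid]=55 -> 55 > 42, search left half
lo=12, hi=12, mid=12, arr[mid]=42 -> Found target at index 12!

Binary search finds 42 at index 12 after 4 comparisons. The search repeatedly halves the search space by comparing with the middle element.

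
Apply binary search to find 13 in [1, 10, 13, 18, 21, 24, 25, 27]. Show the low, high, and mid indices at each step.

Binary search for 13 in [1, 10, 13, 18, 21, 24, 25, 27]:

lo=0, hi=7, mid=3, arr[mid]=18 -> 18 > 13, search left half
lo=0, hi=2, mid=1, arr[mid]=10 -> 10 < 13, search right half
lo=2, hi=2, mid=2, arr[mid]=13 -> Found target at index 2!

Binary search finds 13 at index 2 after 3 comparisons. The search repeatedly halves the search space by comparing with the middle element.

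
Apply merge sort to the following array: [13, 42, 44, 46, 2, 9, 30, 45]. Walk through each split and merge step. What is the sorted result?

Merge sort trace:

Split: [13, 42, 44, 46, 2, 9, 30, 45] -> [13, 42, 44, 46] and [2, 9, 30, 45]
  Split: [13, 42, 44, 46] -> [13, 42] and [44, 46]
    Split: [13, 42] -> [13] and [42]
    Merge: [13] + [42] -> [13, 42]
    Split: [44, 46] -> [44] and [46]
    Merge: [44] + [46] -> [44, 46]
  Merge: [13, 42] + [44, 46] -> [13, 42, 44, 46]
  Split: [2, 9, 30, 45] -> [2, 9] and [30, 45]
    Split: [2, 9] -> [2] and [9]
    Merge: [2] + [9] -> [2, 9]
    Split: [30, 45] -> [30] and [45]
    Merge: [30] + [45] -> [30, 45]
  Merge: [2, 9] + [30, 45] -> [2, 9, 30, 45]
Merge: [13, 42, 44, 46] + [2, 9, 30, 45] -> [2, 9, 13, 30, 42, 44, 45, 46]

Final sorted array: [2, 9, 13, 30, 42, 44, 45, 46]

The merge sort proceeds by recursively splitting the array and merging sorted halves.
After all merges, the sorted array is [2, 9, 13, 30, 42, 44, 45, 46].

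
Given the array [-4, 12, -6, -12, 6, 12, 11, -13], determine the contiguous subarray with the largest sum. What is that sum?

Using Kadane's algorithm on [-4, 12, -6, -12, 6, 12, 11, -13]:

Scanning through the array:
Position 1 (value 12): max_ending_here = 12, max_so_far = 12
Position 2 (value -6): max_ending_here = 6, max_so_far = 12
Position 3 (value -12): max_ending_here = -6, max_so_far = 12
Position 4 (value 6): max_ending_here = 6, max_so_far = 12
Position 5 (value 12): max_ending_here = 18, max_so_far = 18
Position 6 (value 11): max_ending_here = 29, max_so_far = 29
Position 7 (value -13): max_ending_here = 16, max_so_far = 29

Maximum subarray: [6, 12, 11]
Maximum sum: 29

The maximum subarray is [6, 12, 11] with sum 29. This subarray runs from index 4 to index 6.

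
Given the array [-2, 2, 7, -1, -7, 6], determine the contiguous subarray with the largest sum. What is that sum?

Using Kadane's algorithm on [-2, 2, 7, -1, -7, 6]:

Scanning through the array:
Position 1 (value 2): max_ending_here = 2, max_so_far = 2
Position 2 (value 7): max_ending_here = 9, max_so_far = 9
Position 3 (value -1): max_ending_here = 8, max_so_far = 9
Position 4 (value -7): max_ending_here = 1, max_so_far = 9
Position 5 (value 6): max_ending_here = 7, max_so_far = 9

Maximum subarray: [2, 7]
Maximum sum: 9

The maximum subarray is [2, 7] with sum 9. This subarray runs from index 1 to index 2.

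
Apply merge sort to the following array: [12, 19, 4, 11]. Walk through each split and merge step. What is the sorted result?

Merge sort trace:

Split: [12, 19, 4, 11] -> [12, 19] and [4, 11]
  Split: [12, 19] -> [12] and [19]
  Merge: [12] + [19] -> [12, 19]
  Split: [4, 11] -> [4] and [11]
  Merge: [4] + [11] -> [4, 11]
Merge: [12, 19] + [4, 11] -> [4, 11, 12, 19]

Final sorted array: [4, 11, 12, 19]

The merge sort proceeds by recursively splitting the array and merging sorted halves.
After all merges, the sorted array is [4, 11, 12, 19].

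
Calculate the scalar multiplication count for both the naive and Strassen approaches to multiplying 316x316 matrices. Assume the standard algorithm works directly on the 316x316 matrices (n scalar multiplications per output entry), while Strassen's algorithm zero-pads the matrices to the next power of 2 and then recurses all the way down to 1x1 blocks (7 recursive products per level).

Matrix multiplication for 316x316 matrices:

Strassen's algorithm requires power-of-2 dimensions. Pad 316x316 to 512x512 (next power of 2).

Standard algorithm: 316^3 = 31554496 multiplications
Strassen's algorithm: 7^(log2(512)) = 7^9 = 40353607 multiplications
Difference: 31554496 - 40353607 = -8799111 (Strassen uses MORE here due to padding overhead — for small or just-over-power-of-2 n, padding can outweigh the per-level savings)

Standard: 31554496 multiplications (316^3). Strassen: 40353607 multiplications (7^9, after padding to 512x512). Strassen reduces 8 recursive multiplications to 7 at each level.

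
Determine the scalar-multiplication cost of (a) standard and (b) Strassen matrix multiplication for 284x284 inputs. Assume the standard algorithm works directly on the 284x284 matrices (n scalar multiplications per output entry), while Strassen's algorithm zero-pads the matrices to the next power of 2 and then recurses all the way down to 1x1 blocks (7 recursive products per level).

Matrix multiplication for 284x284 matrices:

Strassen's algorithm requires power-of-2 dimensions. Pad 284x284 to 512x512 (next power of 2).

Standard algorithm: 284^3 = 22906304 multiplications
Strassen's algorithm: 7^(log2(512)) = 7^9 = 40353607 multiplications
Difference: 22906304 - 40353607 = -17447303 (Strassen uses MORE here due to padding overhead — for small or just-over-power-of-2 n, padding can outweigh the per-level savings)

Standard: 22906304 multiplications (284^3). Strassen: 40353607 multiplications (7^9, after padding to 512x512). Strassen reduces 8 recursive multiplications to 7 at each level.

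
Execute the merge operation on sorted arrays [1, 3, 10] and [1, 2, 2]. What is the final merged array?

Merging process:

Compare 1 vs 1: take 1 from left. Merged: [1]
Compare 3 vs 1: take 1 from right. Merged: [1, 1]
Compare 3 vs 2: take 2 from right. Merged: [1, 1, 2]
Compare 3 vs 2: take 2 from right. Merged: [1, 1, 2, 2]
Append remaining from left: [3, 10]. Merged: [1, 1, 2, 2, 3, 10]

Final merged array: [1, 1, 2, 2, 3, 10]
Total comparisons: 4

The merged array is [1, 1, 2, 2, 3, 10], requiring 4 comparisons. The merge step runs in O(n) time where n is the total number of elements.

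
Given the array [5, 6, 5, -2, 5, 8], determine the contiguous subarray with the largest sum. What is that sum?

Using Kadane's algorithm on [5, 6, 5, -2, 5, 8]:

Scanning through the array:
Position 1 (value 6): max_ending_here = 11, max_so_far = 11
Position 2 (value 5): max_ending_here = 16, max_so_far = 16
Position 3 (value -2): max_ending_here = 14, max_so_far = 16
Position 4 (value 5): max_ending_here = 19, max_so_far = 19
Position 5 (value 8): max_ending_here = 27, max_so_far = 27

Maximum subarray: [5, 6, 5, -2, 5, 8]
Maximum sum: 27

The maximum subarray is [5, 6, 5, -2, 5, 8] with sum 27. This subarray runs from index 0 to index 5.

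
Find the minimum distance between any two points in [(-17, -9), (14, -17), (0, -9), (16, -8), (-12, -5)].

Computing all pairwise distances among 5 points:

d((-17, -9), (14, -17)) = 32.0156
d((-17, -9), (0, -9)) = 17.0
d((-17, -9), (16, -8)) = 33.0151
d((-17, -9), (-12, -5)) = 6.4031 <-- minimum
d((14, -17), (0, -9)) = 16.1245
d((14, -17), (16, -8)) = 9.2195
d((14, -17), (-12, -5)) = 28.6356
d((0, -9), (16, -8)) = 16.0312
d((0, -9), (-12, -5)) = 12.6491
d((16, -8), (-12, -5)) = 28.1603

Closest pair: (-17, -9) and (-12, -5) with distance 6.4031

The closest pair is (-17, -9) and (-12, -5) with Euclidean distance 6.4031. For 5 points, brute-force pairwise comparison is shown above. For large n, the divide-and-conquer algorithm (sort by x, recurse on halves, check the dividing strip) achieves O(n log n).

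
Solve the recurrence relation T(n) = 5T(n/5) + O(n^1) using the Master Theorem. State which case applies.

Master Theorem for T(n) = 5T(n/5) + O(n^1):

a = 5, b = 5, c = 1
log_b(a) = log_5(5) = 1.0000

Case 2: c = 1 = log_5(5) = 1.0000
T(n) = O(n^1 log n) = O(n log n)

For T(n) = 5T(n/5) + O(n^1): log_5(5) = 1.0000. This is Case 2 of the Master Theorem (c = log_b(a), equal work at all levels), giving O(n log n).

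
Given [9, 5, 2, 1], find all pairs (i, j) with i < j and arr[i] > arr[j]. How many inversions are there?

Finding inversions in [9, 5, 2, 1]:

(0, 1): arr[0]=9 > arr[1]=5
(0, 2): arr[0]=9 > arr[2]=2
(0, 3): arr[0]=9 > arr[3]=1
(1, 2): arr[1]=5 > arr[2]=2
(1, 3): arr[1]=5 > arr[3]=1
(2, 3): arr[2]=2 > arr[3]=1

Total inversions: 6

The array has 6 inversion(s): (0,1), (0,2), (0,3), (1,2), (1,3), (2,3). Each pair (i,j) satisfies i < j and arr[i] > arr[j].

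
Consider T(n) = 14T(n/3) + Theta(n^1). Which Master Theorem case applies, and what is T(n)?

Master Theorem for T(n) = 14T(n/3) + O(n^1):

a = 14, b = 3, c = 1
log_b(a) = log_3(14) = 2.4022

Case 1: c = 1 < log_3(14) = 2.4022
T(n) = O(n^(log_3 14))

For T(n) = 14T(n/3) + O(n^1): log_3(14) = 2.4022. This is Case 1 of the Master Theorem (c < log_b(a), work dominated by leaves), giving O(n^(log_3 14)).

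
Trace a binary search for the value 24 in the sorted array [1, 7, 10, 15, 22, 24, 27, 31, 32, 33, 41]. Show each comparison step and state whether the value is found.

Binary search for 24 in [1, 7, 10, 15, 22, 24, 27, 31, 32, 33, 41]:

lo=0, hi=10, mid=5, arr[mid]=24 -> Found target at index 5!

Binary search finds 24 at index 5 after 1 comparisons. The search repeatedly halves the search space by comparing with the middle element.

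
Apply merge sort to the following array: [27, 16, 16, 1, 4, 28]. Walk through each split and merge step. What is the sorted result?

Merge sort trace:

Split: [27, 16, 16, 1, 4, 28] -> [27, 16, 16] and [1, 4, 28]
  Split: [27, 16, 16] -> [27] and [16, 16]
    Split: [16, 16] -> [16] and [16]
    Merge: [16] + [16] -> [16, 16]
  Merge: [27] + [16, 16] -> [16, 16, 27]
  Split: [1, 4, 28] -> [1] and [4, 28]
    Split: [4, 28] -> [4] and [28]
    Merge: [4] + [28] -> [4, 28]
  Merge: [1] + [4, 28] -> [1, 4, 28]
Merge: [16, 16, 27] + [1, 4, 28] -> [1, 4, 16, 16, 27, 28]

Final sorted array: [1, 4, 16, 16, 27, 28]

The merge sort proceeds by recursively splitting the array and merging sorted halves.
After all merges, the sorted array is [1, 4, 16, 16, 27, 28].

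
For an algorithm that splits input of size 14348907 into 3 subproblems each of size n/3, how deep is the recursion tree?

For divide and conquer with division factor 3:

Problem sizes at each level:
Level 0: 14348907
Level 1: 4782969
Level 2: 1594323
Level 3: 531441
Level 4: 177147
Level 5: 59049
Level 6: 19683
Level 7: 6561
Level 8: 2187
Level 9: 729
Level 10: 243
Level 11: 81
Level 12: 27
Level 13: 9
Level 14: 3
Level 15: 1

The root is level 0 and the size-1 base case is level 15 (the tree spans levels 0 through 15, i.e. 16 levels counting the root), so the depth is the number of divisions: log_3(14348907) = 15

The recursion tree depth is log_3(14348907) = 15. At each level, the problem size is divided by 3, so it takes 15 divisions to reduce to a base case of size 1. The algorithm makes 3 recursive calls at each level.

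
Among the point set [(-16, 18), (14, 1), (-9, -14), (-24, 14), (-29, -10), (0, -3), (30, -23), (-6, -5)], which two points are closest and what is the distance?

Computing all pairwise distances among 8 points:

d((-16, 18), (14, 1)) = 34.4819
d((-16, 18), (-9, -14)) = 32.7567
d((-16, 18), (-24, 14)) = 8.9443
d((-16, 18), (-29, -10)) = 30.8707
d((-16, 18), (0, -3)) = 26.4008
d((-16, 18), (30, -23)) = 61.6198
d((-16, 18), (-6, -5)) = 25.0799
d((14, 1), (-9, -14)) = 27.4591
d((14, 1), (-24, 14)) = 40.1622
d((14, 1), (-29, -10)) = 44.3847
d((14, 1), (0, -3)) = 14.5602
d((14, 1), (30, -23)) = 28.8444
d((14, 1), (-6, -5)) = 20.8806
d((-9, -14), (-24, 14)) = 31.7648
d((-9, -14), (-29, -10)) = 20.3961
d((-9, -14), (0, -3)) = 14.2127
d((-9, -14), (30, -23)) = 40.025
d((-9, -14), (-6, -5)) = 9.4868
d((-24, 14), (-29, -10)) = 24.5153
d((-24, 14), (0, -3)) = 29.4109
d((-24, 14), (30, -23)) = 65.4599
d((-24, 14), (-6, -5)) = 26.1725
d((-29, -10), (0, -3)) = 29.8329
d((-29, -10), (30, -23)) = 60.4152
d((-29, -10), (-6, -5)) = 23.5372
d((0, -3), (30, -23)) = 36.0555
d((0, -3), (-6, -5)) = 6.3246 <-- minimum
d((30, -23), (-6, -5)) = 40.2492

Closest pair: (0, -3) and (-6, -5) with distance 6.3246

The closest pair is (0, -3) and (-6, -5) with Euclidean distance 6.3246. For 8 points, brute-force pairwise comparison is shown above. For large n, the divide-and-conquer algorithm (sort by x, recurse on halves, check the dividing strip) achieves O(n log n).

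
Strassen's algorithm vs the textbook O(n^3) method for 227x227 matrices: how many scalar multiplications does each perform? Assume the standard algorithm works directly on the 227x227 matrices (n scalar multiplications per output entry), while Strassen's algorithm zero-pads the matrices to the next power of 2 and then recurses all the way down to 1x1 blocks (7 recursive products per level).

Matrix multiplication for 227x227 matrices:

Strassen's algorithm requires power-of-2 dimensions. Pad 227x227 to 256x256 (next power of 2).

Standard algorithm: 227^3 = 11697083 multiplications
Strassen's algorithm: 7^(log2(256)) = 7^8 = 5764801 multiplications
Savings: 11697083 - 5764801 = 5932282 multiplications

Standard: 11697083 multiplications (227^3). Strassen: 5764801 multiplications (7^8, after padding to 256x256). Strassen reduces 8 recursive multiplications to 7 at each level.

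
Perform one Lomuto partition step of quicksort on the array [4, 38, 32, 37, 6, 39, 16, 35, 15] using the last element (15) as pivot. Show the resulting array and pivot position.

Lomuto partition with pivot = 15:

Initial array: [4, 38, 32, 37, 6, 39, 16, 35, 15]

arr[0]=4 <= 15: swap with position 0, array becomes [4, 38, 32, 37, 6, 39, 16, 35, 15]
arr[1]=38 > 15: no swap
arr[2]=32 > 15: no swap
arr[3]=37 > 15: no swap
arr[4]=6 <= 15: swap with position 1, array becomes [4, 6, 32, 37, 38, 39, 16, 35, 15]
arr[5]=39 > 15: no swap
arr[6]=16 > 15: no swap
arr[7]=35 > 15: no swap

Place pivot at position 2: [4, 6, 15, 37, 38, 39, 16, 35, 32]
Pivot position: 2

After partitioning with pivot 15, the array becomes [4, 6, 15, 37, 38, 39, 16, 35, 32]. The pivot is placed at index 2. All elements to the left of the pivot are <= 15, and all elements to the right are > 15.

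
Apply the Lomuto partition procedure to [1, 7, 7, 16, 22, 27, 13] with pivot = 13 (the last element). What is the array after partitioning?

Lomuto partition with pivot = 13:

Initial array: [1, 7, 7, 16, 22, 27, 13]

arr[0]=1 <= 13: swap with position 0, array becomes [1, 7, 7, 16, 22, 27, 13]
arr[1]=7 <= 13: swap with position 1, array becomes [1, 7, 7, 16, 22, 27, 13]
arr[2]=7 <= 13: swap with position 2, array becomes [1, 7, 7, 16, 22, 27, 13]
arr[3]=16 > 13: no swap
arr[4]=22 > 13: no swap
arr[5]=27 > 13: no swap

Place pivot at position 3: [1, 7, 7, 13, 22, 27, 16]
Pivot position: 3

After partitioning with pivot 13, the array becomes [1, 7, 7, 13, 22, 27, 16]. The pivot is placed at index 3. All elements to the left of the pivot are <= 13, and all elements to the right are > 13.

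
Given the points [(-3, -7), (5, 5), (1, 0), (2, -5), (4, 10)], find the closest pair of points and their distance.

Computing all pairwise distances among 5 points:

d((-3, -7), (5, 5)) = 14.4222
d((-3, -7), (1, 0)) = 8.0623
d((-3, -7), (2, -5)) = 5.3852
d((-3, -7), (4, 10)) = 18.3848
d((5, 5), (1, 0)) = 6.4031
d((5, 5), (2, -5)) = 10.4403
d((5, 5), (4, 10)) = 5.099 <-- minimum
d((1, 0), (2, -5)) = 5.099 <-- minimum
d((1, 0), (4, 10)) = 10.4403
d((2, -5), (4, 10)) = 15.1327

Minimum distance: 5.099 (tie among 2 pairs: (5, 5) and (4, 10); (1, 0) and (2, -5))

The minimum Euclidean distance is 5.099. There is a tie: 2 pairs achieve this minimum — (5, 5) and (4, 10); (1, 0) and (2, -5). Any of these is a valid closest pair. For 5 points, brute-force pairwise comparison is shown above. For large n, the divide-and-conquer algorithm (sort by x, recurse on halves, check the dividing strip) achieves O(n log n).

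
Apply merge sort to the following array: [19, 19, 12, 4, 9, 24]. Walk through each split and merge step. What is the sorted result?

Merge sort trace:

Split: [19, 19, 12, 4, 9, 24] -> [19, 19, 12] and [4, 9, 24]
  Split: [19, 19, 12] -> [19] and [19, 12]
    Split: [19, 12] -> [19] and [12]
    Merge: [19] + [12] -> [12, 19]
  Merge: [19] + [12, 19] -> [12, 19, 19]
  Split: [4, 9, 24] -> [4] and [9, 24]
    Split: [9, 24] -> [9] and [24]
    Merge: [9] + [24] -> [9, 24]
  Merge: [4] + [9, 24] -> [4, 9, 24]
Merge: [12, 19, 19] + [4, 9, 24] -> [4, 9, 12, 19, 19, 24]

Final sorted array: [4, 9, 12, 19, 19, 24]

The merge sort proceeds by recursively splitting the array and merging sorted halves.
After all merges, the sorted array is [4, 9, 12, 19, 19, 24].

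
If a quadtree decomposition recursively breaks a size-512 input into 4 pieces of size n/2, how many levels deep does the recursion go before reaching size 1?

For divide and conquer with division factor 2:

Problem sizes at each level:
Level 0: 512
Level 1: 256
Level 2: 128
Level 3: 64
Level 4: 32
Level 5: 16
Level 6: 8
Level 7: 4
Level 8: 2
Level 9: 1

The root is level 0 and the size-1 base case is level 9 (the tree spans levels 0 through 9, i.e. 10 levels counting the root), so the depth is the number of divisions: log_2(512) = 9

The recursion tree depth is log_2(512) = 9. At each level, the problem size is divided by 2, so it takes 9 divisions to reduce to a base case of size 1. The algorithm makes 4 recursive calls at each level.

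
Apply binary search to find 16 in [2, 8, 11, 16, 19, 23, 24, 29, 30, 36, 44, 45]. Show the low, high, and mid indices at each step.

Binary search for 16 in [2, 8, 11, 16, 19, 23, 24, 29, 30, 36, 44, 45]:

lo=0, hi=11, mid=5, arr[mid]=23 -> 23 > 16, search left half
lo=0, hi=4, mid=2, arr[mid]=11 -> 11 < 16, search right half
lo=3, hi=4, mid=3, arr[mid]=16 -> Found target at index 3!

Binary search finds 16 at index 3 after 3 comparisons. The search repeatedly halves the search space by comparing with the middle element.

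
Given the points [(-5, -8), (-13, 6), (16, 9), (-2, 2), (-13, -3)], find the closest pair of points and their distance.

Computing all pairwise distances among 5 points:

d((-5, -8), (-13, 6)) = 16.1245
d((-5, -8), (16, 9)) = 27.0185
d((-5, -8), (-2, 2)) = 10.4403
d((-5, -8), (-13, -3)) = 9.434
d((-13, 6), (16, 9)) = 29.1548
d((-13, 6), (-2, 2)) = 11.7047
d((-13, 6), (-13, -3)) = 9.0 <-- minimum
d((16, 9), (-2, 2)) = 19.3132
d((16, 9), (-13, -3)) = 31.3847
d((-2, 2), (-13, -3)) = 12.083

Closest pair: (-13, 6) and (-13, -3) with distance 9.0

The closest pair is (-13, 6) and (-13, -3) with Euclidean distance 9.0. For 5 points, brute-force pairwise comparison is shown above. For large n, the divide-and-conquer algorithm (sort by x, recurse on halves, check the dividing strip) achieves O(n log n).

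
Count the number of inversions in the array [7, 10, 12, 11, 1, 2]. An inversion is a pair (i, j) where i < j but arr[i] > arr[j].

Finding inversions in [7, 10, 12, 11, 1, 2]:

(0, 4): arr[0]=7 > arr[4]=1
(0, 5): arr[0]=7 > arr[5]=2
(1, 4): arr[1]=10 > arr[4]=1
(1, 5): arr[1]=10 > arr[5]=2
(2, 3): arr[2]=12 > arr[3]=11
(2, 4): arr[2]=12 > arr[4]=1
(2, 5): arr[2]=12 > arr[5]=2
(3, 4): arr[3]=11 > arr[4]=1
(3, 5): arr[3]=11 > arr[5]=2

Total inversions: 9

The array has 9 inversion(s): (0,4), (0,5), (1,4), (1,5), (2,3), (2,4), (2,5), (3,4), (3,5). Each pair (i,j) satisfies i < j and arr[i] > arr[j].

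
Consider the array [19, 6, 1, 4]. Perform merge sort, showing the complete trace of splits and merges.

Merge sort trace:

Split: [19, 6, 1, 4] -> [19, 6] and [1, 4]
  Split: [19, 6] -> [19] and [6]
  Merge: [19] + [6] -> [6, 19]
  Split: [1, 4] -> [1] and [4]
  Merge: [1] + [4] -> [1, 4]
Merge: [6, 19] + [1, 4] -> [1, 4, 6, 19]

Final sorted array: [1, 4, 6, 19]

The merge sort proceeds by recursively splitting the array and merging sorted halves.
After all merges, the sorted array is [1, 4, 6, 19].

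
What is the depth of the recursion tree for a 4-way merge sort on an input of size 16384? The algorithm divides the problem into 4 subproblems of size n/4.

For divide and conquer with division factor 4:

Problem sizes at each level:
Level 0: 16384
Level 1: 4096
Level 2: 1024
Level 3: 256
Level 4: 64
Level 5: 16
Level 6: 4
Level 7: 1

The root is level 0 and the size-1 base case is level 7 (the tree spans levels 0 through 7, i.e. 8 levels counting the root), so the depth is the number of divisions: log_4(16384) = 7

The recursion tree depth is log_4(16384) = 7. At each level, the problem size is divided by 4, so it takes 7 divisions to reduce to a base case of size 1. The algorithm makes 4 recursive calls at each level.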